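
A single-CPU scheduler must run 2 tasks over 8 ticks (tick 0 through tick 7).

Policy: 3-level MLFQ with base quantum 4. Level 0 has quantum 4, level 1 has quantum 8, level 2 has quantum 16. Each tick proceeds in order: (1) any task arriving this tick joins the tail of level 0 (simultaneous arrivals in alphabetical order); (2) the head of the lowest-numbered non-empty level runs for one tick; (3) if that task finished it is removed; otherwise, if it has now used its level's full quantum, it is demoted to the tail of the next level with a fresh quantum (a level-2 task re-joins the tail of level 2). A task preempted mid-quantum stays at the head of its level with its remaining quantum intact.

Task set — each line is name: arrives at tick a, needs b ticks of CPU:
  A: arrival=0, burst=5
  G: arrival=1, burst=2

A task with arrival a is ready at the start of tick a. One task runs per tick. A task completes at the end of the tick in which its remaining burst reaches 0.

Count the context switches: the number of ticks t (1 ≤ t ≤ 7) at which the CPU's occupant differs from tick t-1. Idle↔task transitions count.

context switches = 3

t=0: L0/L1/L2 = A/-/- → run A
t=1: L0/L1/L2 = AG/-/- → run A
t=2: L0/L1/L2 = AG/-/- → run A
t=3: L0/L1/L2 = AG/-/- → run A
t=4: L0/L1/L2 = G/A/- → run G
t=5: L0/L1/L2 = G/A/- → run G
t=6: L0/L1/L2 = -/A/- → run A
t=7: (idle)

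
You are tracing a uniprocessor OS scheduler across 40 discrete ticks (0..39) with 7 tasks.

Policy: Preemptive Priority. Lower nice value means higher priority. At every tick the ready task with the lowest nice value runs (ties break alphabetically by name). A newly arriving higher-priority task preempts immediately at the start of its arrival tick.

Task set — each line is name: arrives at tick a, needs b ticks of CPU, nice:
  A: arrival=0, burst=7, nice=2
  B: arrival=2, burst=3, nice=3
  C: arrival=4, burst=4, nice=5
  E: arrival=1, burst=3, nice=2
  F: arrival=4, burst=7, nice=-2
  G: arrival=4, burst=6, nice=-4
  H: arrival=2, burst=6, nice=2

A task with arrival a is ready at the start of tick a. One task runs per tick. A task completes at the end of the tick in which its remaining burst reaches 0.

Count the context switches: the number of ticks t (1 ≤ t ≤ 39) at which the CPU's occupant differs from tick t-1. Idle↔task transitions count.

context switches = 8

t=0: ready={A} → run A
t=1: ready={A,E} → run A
t=2: ready={A,B,E,H} → run A
t=3: ready={A,B,E,H} → run A
t=4: ready={A,B,C,E,F,G,H} → run G
t=5: ready={A,B,C,E,F,G,H} → run G
t=6: ready={A,B,C,E,F,G,H} → run G
t=7: ready={A,B,C,E,F,G,H} → run G
t=8: ready={A,B,C,E,F,G,H} → run G
t=9: ready={A,B,C,E,F,G,H} → run G
t=10: ready={A,B,C,E,F,H} → run F
t=11: ready={A,B,C,E,F,H} → run F
t=12: ready={A,B,C,E,F,H} → run F
t=13: ready={A,B,C,E,F,H} → run F
t=14: ready={A,B,C,E,F,H} → run F
t=15: ready={A,B,C,E,F,H} → run F
t=16: ready={A,B,C,E,F,H} → run F
t=17: ready={A,B,C,E,H} → run A
t=18: ready={A,B,C,E,H} → run A
t=19: ready={A,B,C,E,H} → run A
t=20: ready={B,C,E,H} → run E
t=21: ready={B,C,E,H} → run E
t=22: ready={B,C,E,H} → run E
t=23: ready={B,C,H} → run H
t=24: ready={B,C,H} → run H
t=25: ready={B,C,H} → run H
t=26: ready={B,C,H} → run H
t=27: ready={B,C,H} → run H
t=28: ready={B,C,H} → run H
t=29: ready={B,C} → run B
t=30: ready={B,C} → run B
t=31: ready={B,C} → run B
t=32: ready={C} → run C
t=33: ready={C} → run C
t=34: ready={C} → run C
t=35: ready={C} → run C
t=36: (idle)
t=37: (idle)
t=38: (idle)
t=39: (idle)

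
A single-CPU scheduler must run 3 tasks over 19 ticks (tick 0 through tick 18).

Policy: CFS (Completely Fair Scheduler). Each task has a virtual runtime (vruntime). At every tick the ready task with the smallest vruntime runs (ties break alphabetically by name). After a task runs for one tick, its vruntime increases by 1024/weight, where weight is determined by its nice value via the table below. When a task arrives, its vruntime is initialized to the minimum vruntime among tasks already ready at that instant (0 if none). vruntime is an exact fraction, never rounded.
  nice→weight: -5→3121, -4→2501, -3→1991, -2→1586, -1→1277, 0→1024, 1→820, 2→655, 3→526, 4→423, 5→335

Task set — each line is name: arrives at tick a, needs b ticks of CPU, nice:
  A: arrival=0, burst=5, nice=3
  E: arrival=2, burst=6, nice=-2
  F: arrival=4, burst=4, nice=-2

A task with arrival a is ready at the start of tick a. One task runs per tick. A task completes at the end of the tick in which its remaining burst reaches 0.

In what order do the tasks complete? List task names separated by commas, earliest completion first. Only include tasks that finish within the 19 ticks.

t=0: vr[A=0] → run A
t=1: vr[A=512/263] → run A
t=2: vr[A=1024/263 E=1024/263] → run A
t=3: vr[A=1536/263 E=1024/263] → run E
t=4: vr[A=1536/263 E=946688/208559 F=946688/208559] → run E
t=5: vr[A=1536/263 E=1081344/208559 F=946688/208559] → run F
t=6: vr[A=1536/263 E=1081344/208559 F=1081344/208559] → run E
t=7: vr[A=1536/263 E=1216000/208559 F=1081344/208559] → run F
t=8: vr[A=1536/263 E=1216000/208559 F=1216000/208559] → run E
t=9: vr[A=1536/263 E=1350656/208559 F=1216000/208559] → run F
t=10: vr[A=1536/263 E=1350656/208559 F=1350656/208559] → run A
t=11: vr[A=2048/263 E=1350656/208559 F=1350656/208559] → run E
t=12: vr[A=2048/263 E=1485312/208559 F=1350656/208559] → run F
t=13: vr[A=2048/263 E=1485312/208559] → run E
t=14: vr[A=2048/263] → run A
t=15: (idle)
t=16: (idle)
t=17: (idle)
t=18: (idle)

completion order = F, E, A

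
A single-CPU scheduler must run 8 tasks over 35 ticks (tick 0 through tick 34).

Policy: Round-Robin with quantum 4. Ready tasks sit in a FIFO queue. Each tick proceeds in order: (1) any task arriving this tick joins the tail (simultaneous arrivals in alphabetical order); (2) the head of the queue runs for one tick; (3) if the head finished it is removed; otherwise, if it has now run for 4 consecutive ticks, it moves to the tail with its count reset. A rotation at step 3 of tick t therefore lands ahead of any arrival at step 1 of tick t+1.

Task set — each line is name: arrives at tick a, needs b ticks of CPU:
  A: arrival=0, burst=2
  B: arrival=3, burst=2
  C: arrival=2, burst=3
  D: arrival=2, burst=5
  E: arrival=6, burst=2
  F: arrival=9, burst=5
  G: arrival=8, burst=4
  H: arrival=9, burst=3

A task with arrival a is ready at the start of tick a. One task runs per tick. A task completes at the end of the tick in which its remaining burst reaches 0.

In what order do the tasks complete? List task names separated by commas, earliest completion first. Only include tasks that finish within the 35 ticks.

completion order = A, C, B, E, G, D, H, F

t=0: queue=[A] q_used=0 → run A
t=1: queue=[A] q_used=1 → run A
t=2: queue=[C,D] q_used=0 → run C
t=3: queue=[C,D,B] q_used=1 → run C
t=4: queue=[C,D,B] q_used=2 → run C
t=5: queue=[D,B] q_used=0 → run D
t=6: queue=[D,B,E] q_used=1 → run D
t=7: queue=[D,B,E] q_used=2 → run D
t=8: queue=[D,B,E,G] q_used=3 → run D
t=9: queue=[B,E,G,D,F,H] q_used=0 → run B
t=10: queue=[B,E,G,D,F,H] q_used=1 → run B
t=11: queue=[E,G,D,F,H] q_used=0 → run E
t=12: queue=[E,G,D,F,H] q_used=1 → run E
t=13: queue=[G,D,F,H] q_used=0 → run G
t=14: queue=[G,D,F,H] q_used=1 → run G
t=15: queue=[G,D,F,H] q_used=2 → run G
t=16: queue=[G,D,F,H] q_used=3 → run G
t=17: queue=[D,F,H] q_used=0 → run D
t=18: queue=[F,H] q_used=0 → run F
t=19: queue=[F,H] q_used=1 → run F
t=20: queue=[F,H] q_used=2 → run F
t=21: queue=[F,H] q_used=3 → run F
t=22: queue=[H,F] q_used=0 → run H
t=23: queue=[H,F] q_used=1 → run H
t=24: queue=[H,F] q_used=2 → run H
t=25: queue=[F] q_used=0 → run F
t=26: (idle)
t=27: (idle)
t=28: (idle)
t=29: (idle)
t=30: (idle)
t=31: (idle)
t=32: (idle)
t=33: (idle)
t=34: (idle)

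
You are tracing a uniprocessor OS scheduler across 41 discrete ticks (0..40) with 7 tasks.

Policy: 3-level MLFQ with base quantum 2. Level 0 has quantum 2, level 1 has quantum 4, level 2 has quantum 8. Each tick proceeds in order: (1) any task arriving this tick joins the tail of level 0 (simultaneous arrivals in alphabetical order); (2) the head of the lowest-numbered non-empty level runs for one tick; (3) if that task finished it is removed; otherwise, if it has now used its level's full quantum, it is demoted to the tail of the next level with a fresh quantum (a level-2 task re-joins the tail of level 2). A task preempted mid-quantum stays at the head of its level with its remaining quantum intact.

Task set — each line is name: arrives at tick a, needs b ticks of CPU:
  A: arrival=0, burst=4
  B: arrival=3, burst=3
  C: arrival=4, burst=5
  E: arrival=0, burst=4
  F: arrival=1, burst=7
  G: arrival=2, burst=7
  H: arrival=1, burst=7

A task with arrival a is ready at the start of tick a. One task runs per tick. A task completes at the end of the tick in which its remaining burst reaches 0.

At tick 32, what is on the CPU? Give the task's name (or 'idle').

t=0: L0/L1/L2 = AE/-/- → run A
t=1: L0/L1/L2 = AEFH/-/- → run A
t=2: L0/L1/L2 = EFHG/A/- → run E
t=3: L0/L1/L2 = EFHGB/A/- → run E
t=4: L0/L1/L2 = FHGBC/AE/- → run F
t=5: L0/L1/L2 = FHGBC/AE/- → run F
t=6: L0/L1/L2 = HGBC/AEF/- → run H
t=7: L0/L1/L2 = HGBC/AEF/- → run H
t=8: L0/L1/L2 = GBC/AEFH/- → run G
t=9: L0/L1/L2 = GBC/AEFH/- → run G
t=10: L0/L1/L2 = BC/AEFHG/- → run B
t=11: L0/L1/L2 = BC/AEFHG/- → run B
t=12: L0/L1/L2 = C/AEFHGB/- → run C
t=13: L0/L1/L2 = C/AEFHGB/- → run C
t=14: L0/L1/L2 = -/AEFHGBC/- → run A
t=15: L0/L1/L2 = -/AEFHGBC/- → run A
t=16: L0/L1/L2 = -/EFHGBC/- → run E
t=17: L0/L1/L2 = -/EFHGBC/- → run E
t=18: L0/L1/L2 = -/FHGBC/- → run F
t=19: L0/L1/L2 = -/FHGBC/- → run F
t=20: L0/L1/L2 = -/FHGBC/- → run F
t=21: L0/L1/L2 = -/FHGBC/- → run F
t=22: L0/L1/L2 = -/HGBC/F → run H
t=23: L0/L1/L2 = -/HGBC/F → run H
t=24: L0/L1/L2 = -/HGBC/F → run H
t=25: L0/L1/L2 = -/HGBC/F → run H
t=26: L0/L1/L2 = -/GBC/FH → run G
t=27: L0/L1/L2 = -/GBC/FH → run G
t=28: L0/L1/L2 = -/GBC/FH → run G
t=29: L0/L1/L2 = -/GBC/FH → run G
t=30: L0/L1/L2 = -/BC/FHG → run B
t=31: L0/L1/L2 = -/C/FHG → run C
t=32: L0/L1/L2 = -/C/FHG → run C
t=33: L0/L1/L2 = -/C/FHG → run C
t=34: L0/L1/L2 = -/-/FHG → run F
t=35: L0/L1/L2 = -/-/HG → run H
t=36: L0/L1/L2 = -/-/G → run G
t=37: (idle)
t=38: (idle)
t=39: (idle)
t=40: (idle)

running at tick 32 = C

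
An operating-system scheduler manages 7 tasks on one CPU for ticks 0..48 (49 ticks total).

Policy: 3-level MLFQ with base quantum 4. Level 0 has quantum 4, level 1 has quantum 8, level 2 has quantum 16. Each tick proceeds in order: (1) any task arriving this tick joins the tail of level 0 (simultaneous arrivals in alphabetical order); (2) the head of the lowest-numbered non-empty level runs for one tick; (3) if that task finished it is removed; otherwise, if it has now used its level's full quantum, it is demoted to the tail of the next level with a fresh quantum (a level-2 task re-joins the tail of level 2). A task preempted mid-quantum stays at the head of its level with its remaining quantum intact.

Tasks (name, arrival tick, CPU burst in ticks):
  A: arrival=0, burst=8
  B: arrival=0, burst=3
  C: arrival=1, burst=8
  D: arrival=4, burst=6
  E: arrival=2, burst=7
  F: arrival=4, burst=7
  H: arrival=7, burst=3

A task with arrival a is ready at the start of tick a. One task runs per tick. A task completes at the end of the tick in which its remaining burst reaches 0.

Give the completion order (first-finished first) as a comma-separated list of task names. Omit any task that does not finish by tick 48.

t=0: L0/L1/L2 = AB/-/- → run A
t=1: L0/L1/L2 = ABC/-/- → run A
t=2: L0/L1/L2 = ABCE/-/- → run A
t=3: L0/L1/L2 = ABCE/-/- → run A
t=4: L0/L1/L2 = BCEDF/A/- → run B
t=5: L0/L1/L2 = BCEDF/A/- → run B
t=6: L0/L1/L2 = BCEDF/A/- → run B
t=7: L0/L1/L2 = CEDFH/A/- → run C
t=8: L0/L1/L2 = CEDFH/A/- → run C
t=9: L0/L1/L2 = CEDFH/A/- → run C
t=10: L0/L1/L2 = CEDFH/A/- → run C
t=11: L0/L1/L2 = EDFH/AC/- → run E
t=12: L0/L1/L2 = EDFH/AC/- → run E
t=13: L0/L1/L2 = EDFH/AC/- → run E
t=14: L0/L1/L2 = EDFH/AC/- → run E
t=15: L0/L1/L2 = DFH/ACE/- → run D
t=16: L0/L1/L2 = DFH/ACE/- → run D
t=17: L0/L1/L2 = DFH/ACE/- → run D
t=18: L0/L1/L2 = DFH/ACE/- → run D
t=19: L0/L1/L2 = FH/ACED/- → run F
t=20: L0/L1/L2 = FH/ACED/- → run F
t=21: L0/L1/L2 = FH/ACED/- → run F
t=22: L0/L1/L2 = FH/ACED/- → run F
t=23: L0/L1/L2 = H/ACEDF/- → run H
t=24: L0/L1/L2 = H/ACEDF/- → run H
t=25: L0/L1/L2 = H/ACEDF/- → run H
t=26: L0/L1/L2 = -/ACEDF/- → run A
t=27: L0/L1/L2 = -/ACEDF/- → run A
t=28: L0/L1/L2 = -/ACEDF/- → run A
t=29: L0/L1/L2 = -/ACEDF/- → run A
t=30: L0/L1/L2 = -/CEDF/- → run C
t=31: L0/L1/L2 = -/CEDF/- → run C
t=32: L0/L1/L2 = -/CEDF/- → run C
t=33: L0/L1/L2 = -/CEDF/- → run C
t=34: L0/L1/L2 = -/EDF/- → run E
t=35: L0/L1/L2 = -/EDF/- → run E
t=36: L0/L1/L2 = -/EDF/- → run E
t=37: L0/L1/L2 = -/DF/- → run D
t=38: L0/L1/L2 = -/DF/- → run D
t=39: L0/L1/L2 = -/F/- → run F
t=40: L0/L1/L2 = -/F/- → run F
t=41: L0/L1/L2 = -/F/- → run F
t=42: (idle)
t=43: (idle)
t=44: (idle)
t=45: (idle)
t=46: (idle)
t=47: (idle)
t=48: (idle)

completion order = B, H, A, C, E, D, F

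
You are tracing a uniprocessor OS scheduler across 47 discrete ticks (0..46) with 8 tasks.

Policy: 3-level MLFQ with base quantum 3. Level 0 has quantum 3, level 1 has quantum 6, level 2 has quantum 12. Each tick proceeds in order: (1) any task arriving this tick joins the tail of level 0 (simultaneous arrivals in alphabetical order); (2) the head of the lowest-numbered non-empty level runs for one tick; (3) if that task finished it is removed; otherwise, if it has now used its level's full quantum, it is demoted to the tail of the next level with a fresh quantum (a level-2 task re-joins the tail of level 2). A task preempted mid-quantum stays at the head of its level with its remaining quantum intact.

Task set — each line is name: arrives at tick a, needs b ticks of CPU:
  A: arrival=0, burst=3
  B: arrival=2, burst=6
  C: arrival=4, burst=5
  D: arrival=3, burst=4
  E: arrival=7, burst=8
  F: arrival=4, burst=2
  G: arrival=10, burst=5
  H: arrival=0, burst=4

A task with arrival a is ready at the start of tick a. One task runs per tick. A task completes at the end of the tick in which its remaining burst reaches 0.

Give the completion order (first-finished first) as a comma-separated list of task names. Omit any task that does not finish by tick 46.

t=0: L0/L1/L2 = AH/-/- → run A
t=1: L0/L1/L2 = AH/-/- → run A
t=2: L0/L1/L2 = AHB/-/- → run A
t=3: L0/L1/L2 = HBD/-/- → run H
t=4: L0/L1/L2 = HBDCF/-/- → run H
t=5: L0/L1/L2 = HBDCF/-/- → run H
t=6: L0/L1/L2 = BDCF/H/- → run B
t=7: L0/L1/L2 = BDCFE/H/- → run B
t=8: L0/L1/L2 = BDCFE/H/- → run B
t=9: L0/L1/L2 = DCFE/HB/- → run D
t=10: L0/L1/L2 = DCFEG/HB/- → run D
t=11: L0/L1/L2 = DCFEG/HB/- → run D
t=12: L0/L1/L2 = CFEG/HBD/- → run C
t=13: L0/L1/L2 = CFEG/HBD/- → run C
t=14: L0/L1/L2 = CFEG/HBD/- → run C
t=15: L0/L1/L2 = FEG/HBDC/- → run F
t=16: L0/L1/L2 = FEG/HBDC/- → run F
t=17: L0/L1/L2 = EG/HBDC/- → run E
t=18: L0/L1/L2 = EG/HBDC/- → run E
t=19: L0/L1/L2 = EG/HBDC/- → run E
t=20: L0/L1/L2 = G/HBDCE/- → run G
t=21: L0/L1/L2 = G/HBDCE/- → run G
t=22: L0/L1/L2 = G/HBDCE/- → run G
t=23: L0/L1/L2 = -/HBDCEG/- → run H
t=24: L0/L1/L2 = -/BDCEG/- → run B
t=25: L0/L1/L2 = -/BDCEG/- → run B
t=26: L0/L1/L2 = -/BDCEG/- → run B
t=27: L0/L1/L2 = -/DCEG/- → run D
t=28: L0/L1/L2 = -/CEG/- → run C
t=29: L0/L1/L2 = -/CEG/- → run C
t=30: L0/L1/L2 = -/EG/- → run E
t=31: L0/L1/L2 = -/EG/- → run E
t=32: L0/L1/L2 = -/EG/- → run E
t=33: L0/L1/L2 = -/EG/- → run E
t=34: L0/L1/L2 = -/EG/- → run E
t=35: L0/L1/L2 = -/G/- → run G
t=36: L0/L1/L2 = -/G/- → run G
t=37: (idle)
t=38: (idle)
t=39: (idle)
t=40: (idle)
t=41: (idle)
t=42: (idle)
t=43: (idle)
t=44: (idle)
t=45: (idle)
t=46: (idle)

completion order = A, F, H, B, D, C, E, G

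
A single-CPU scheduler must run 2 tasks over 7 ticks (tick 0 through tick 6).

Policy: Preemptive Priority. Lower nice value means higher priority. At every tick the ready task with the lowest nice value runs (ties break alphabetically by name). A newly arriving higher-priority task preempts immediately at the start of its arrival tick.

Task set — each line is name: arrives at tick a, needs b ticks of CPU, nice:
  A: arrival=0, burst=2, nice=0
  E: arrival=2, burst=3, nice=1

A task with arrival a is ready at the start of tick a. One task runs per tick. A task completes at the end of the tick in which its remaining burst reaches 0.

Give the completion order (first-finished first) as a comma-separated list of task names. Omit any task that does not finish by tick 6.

completion order = A, E

t=0: ready={A} → run A
t=1: ready={A} → run A
t=2: ready={E} → run E
t=3: ready={E} → run E
t=4: ready={E} → run E
t=5: (idle)
t=6: (idle)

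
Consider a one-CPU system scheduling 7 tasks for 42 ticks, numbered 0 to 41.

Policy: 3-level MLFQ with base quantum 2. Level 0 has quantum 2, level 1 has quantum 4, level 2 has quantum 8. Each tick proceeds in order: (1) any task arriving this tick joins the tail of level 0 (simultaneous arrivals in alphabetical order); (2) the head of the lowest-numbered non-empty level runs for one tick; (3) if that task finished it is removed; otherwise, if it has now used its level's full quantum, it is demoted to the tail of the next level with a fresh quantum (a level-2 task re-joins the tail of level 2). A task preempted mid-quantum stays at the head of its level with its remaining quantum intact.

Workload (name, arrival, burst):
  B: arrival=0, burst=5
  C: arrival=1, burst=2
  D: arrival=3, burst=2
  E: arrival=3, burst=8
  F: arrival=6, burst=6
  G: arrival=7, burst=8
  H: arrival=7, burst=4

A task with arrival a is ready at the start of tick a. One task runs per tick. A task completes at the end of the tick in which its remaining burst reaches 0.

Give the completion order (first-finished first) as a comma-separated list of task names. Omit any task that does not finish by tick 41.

completion order = C, D, B, F, H, E, G

t=0: L0/L1/L2 = B/-/- → run B
t=1: L0/L1/L2 = BC/-/- → run B
t=2: L0/L1/L2 = C/B/- → run C
t=3: L0/L1/L2 = CDE/B/- → run C
t=4: L0/L1/L2 = DE/B/- → run D
t=5: L0/L1/L2 = DE/B/- → run D
t=6: L0/L1/L2 = EF/B/- → run E
t=7: L0/L1/L2 = EFGH/B/- → run E
t=8: L0/L1/L2 = FGH/BE/- → run F
t=9: L0/L1/L2 = FGH/BE/- → run F
t=10: L0/L1/L2 = GH/BEF/- → run G
t=11: L0/L1/L2 = GH/BEF/- → run G
t=12: L0/L1/L2 = H/BEFG/- → run H
t=13: L0/L1/L2 = H/BEFG/- → run H
t=14: L0/L1/L2 = -/BEFGH/- → run B
t=15: L0/L1/L2 = -/BEFGH/- → run B
t=16: L0/L1/L2 = -/BEFGH/- → run B
t=17: L0/L1/L2 = -/EFGH/- → run E
t=18: L0/L1/L2 = -/EFGH/- → run E
t=19: L0/L1/L2 = -/EFGH/- → run E
t=20: L0/L1/L2 = -/EFGH/- → run E
t=21: L0/L1/L2 = -/FGH/E → run F
t=22: L0/L1/L2 = -/FGH/E → run F
t=23: L0/L1/L2 = -/FGH/E → run F
t=24: L0/L1/L2 = -/FGH/E → run F
t=25: L0/L1/L2 = -/GH/E → run G
t=26: L0/L1/L2 = -/GH/E → run G
t=27: L0/L1/L2 = -/GH/E → run G
t=28: L0/L1/L2 = -/GH/E → run G
t=29: L0/L1/L2 = -/H/EG → run H
t=30: L0/L1/L2 = -/H/EG → run H
t=31: L0/L1/L2 = -/-/EG → run E
t=32: L0/L1/L2 = -/-/EG → run E
t=33: L0/L1/L2 = -/-/G → run G
t=34: L0/L1/L2 = -/-/G → run G
t=35: (idle)
t=36: (idle)
t=37: (idle)
t=38: (idle)
t=39: (idle)
t=40: (idle)
t=41: (idle)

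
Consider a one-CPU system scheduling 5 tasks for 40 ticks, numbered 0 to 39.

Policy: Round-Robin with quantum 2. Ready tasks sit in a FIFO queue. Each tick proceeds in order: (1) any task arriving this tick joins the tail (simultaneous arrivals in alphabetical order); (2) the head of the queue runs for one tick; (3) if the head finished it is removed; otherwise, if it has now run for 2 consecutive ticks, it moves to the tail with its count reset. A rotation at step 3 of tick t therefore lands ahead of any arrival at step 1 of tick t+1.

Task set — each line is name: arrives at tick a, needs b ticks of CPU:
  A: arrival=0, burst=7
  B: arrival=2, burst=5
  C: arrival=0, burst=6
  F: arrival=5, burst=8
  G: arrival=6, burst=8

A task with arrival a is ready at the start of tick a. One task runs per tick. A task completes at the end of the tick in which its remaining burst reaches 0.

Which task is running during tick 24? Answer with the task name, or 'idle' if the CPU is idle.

t=0: queue=[A,C] q_used=0 → run A
t=1: queue=[A,C] q_used=1 → run A
t=2: queue=[C,A,B] q_used=0 → run C
t=3: queue=[C,A,B] q_used=1 → run C
t=4: queue=[A,B,C] q_used=0 → run A
t=5: queue=[A,B,C,F] q_used=1 → run A
t=6: queue=[B,C,F,A,G] q_used=0 → run B
t=7: queue=[B,C,F,A,G] q_used=1 → run B
t=8: queue=[C,F,A,G,B] q_used=0 → run C
t=9: queue=[C,F,A,G,B] q_used=1 → run C
t=10: queue=[F,A,G,B,C] q_used=0 → run F
t=11: queue=[F,A,G,B,C] q_used=1 → run F
t=12: queue=[A,G,B,C,F] q_used=0 → run A
t=13: queue=[A,G,B,C,F] q_used=1 → run A
t=14: queue=[G,B,C,F,A] q_used=0 → run G
t=15: queue=[G,B,C,F,A] q_used=1 → run G
t=16: queue=[B,C,F,A,G] q_used=0 → run B
t=17: queue=[B,C,F,A,G] q_used=1 → run B
t=18: queue=[C,F,A,G,B] q_used=0 → run C
t=19: queue=[C,F,A,G,B] q_used=1 → run C
t=20: queue=[F,A,G,B] q_used=0 → run F
t=21: queue=[F,A,G,B] q_used=1 → run F
t=22: queue=[A,G,B,F] q_used=0 → run A
t=23: queue=[G,B,F] q_used=0 → run G
t=24: queue=[G,B,F] q_used=1 → run G
t=25: queue=[B,F,G] q_used=0 → run B
t=26: queue=[F,G] q_used=0 → run F
t=27: queue=[F,G] q_used=1 → run F
t=28: queue=[G,F] q_used=0 → run G
t=29: queue=[G,F] q_used=1 → run G
t=30: queue=[F,G] q_used=0 → run F
t=31: queue=[F,G] q_used=1 → run F
t=32: queue=[G] q_used=0 → run G
t=33: queue=[G] q_used=1 → run G
t=34: (idle)
t=35: (idle)
t=36: (idle)
t=37: (idle)
t=38: (idle)
t=39: (idle)

running at tick 24 = G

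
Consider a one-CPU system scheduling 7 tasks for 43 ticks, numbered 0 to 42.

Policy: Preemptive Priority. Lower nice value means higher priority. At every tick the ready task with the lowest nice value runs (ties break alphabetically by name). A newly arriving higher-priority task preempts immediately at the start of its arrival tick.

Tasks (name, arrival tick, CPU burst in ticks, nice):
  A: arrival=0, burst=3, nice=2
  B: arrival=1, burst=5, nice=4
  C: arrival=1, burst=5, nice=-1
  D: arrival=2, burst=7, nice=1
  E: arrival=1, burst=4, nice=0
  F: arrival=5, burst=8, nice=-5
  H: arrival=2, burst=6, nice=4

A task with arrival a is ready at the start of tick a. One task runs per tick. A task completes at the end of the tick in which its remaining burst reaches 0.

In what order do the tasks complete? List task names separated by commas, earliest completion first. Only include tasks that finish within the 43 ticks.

t=0: ready={A} → run A
t=1: ready={A,B,C,E} → run C
t=2: ready={A,B,C,D,E,H} → run C
t=3: ready={A,B,C,D,E,H} → run C
t=4: ready={A,B,C,D,E,H} → run C
t=5: ready={A,B,C,D,E,F,H} → run F
t=6: ready={A,B,C,D,E,F,H} → run F
t=7: ready={A,B,C,D,E,F,H} → run F
t=8: ready={A,B,C,D,E,F,H} → run F
t=9: ready={A,B,C,D,E,F,H} → run F
t=10: ready={A,B,C,D,E,F,H} → run F
t=11: ready={A,B,C,D,E,F,H} → run F
t=12: ready={A,B,C,D,E,F,H} → run F
t=13: ready={A,B,C,D,E,H} → run C
t=14: ready={A,B,D,E,H} → run E
t=15: ready={A,B,D,E,H} → run E
t=16: ready={A,B,D,E,H} → run E
t=17: ready={A,B,D,E,H} → run E
t=18: ready={A,B,D,H} → run D
t=19: ready={A,B,D,H} → run D
t=20: ready={A,B,D,H} → run D
t=21: ready={A,B,D,H} → run D
t=22: ready={A,B,D,H} → run D
t=23: ready={A,B,D,H} → run D
t=24: ready={A,B,D,H} → run D
t=25: ready={A,B,H} → run A
t=26: ready={A,B,H} → run A
t=27: ready={B,H} → run B
t=28: ready={B,H} → run B
t=29: ready={B,H} → run B
t=30: ready={B,H} → run B
t=31: ready={B,H} → run B
t=32: ready={H} → run H
t=33: ready={H} → run H
t=34: ready={H} → run H
t=35: ready={H} → run H
t=36: ready={H} → run H
t=37: ready={H} → run H
t=38: (idle)
t=39: (idle)
t=40: (idle)
t=41: (idle)
t=42: (idle)

completion order = F, C, E, D, A, B, H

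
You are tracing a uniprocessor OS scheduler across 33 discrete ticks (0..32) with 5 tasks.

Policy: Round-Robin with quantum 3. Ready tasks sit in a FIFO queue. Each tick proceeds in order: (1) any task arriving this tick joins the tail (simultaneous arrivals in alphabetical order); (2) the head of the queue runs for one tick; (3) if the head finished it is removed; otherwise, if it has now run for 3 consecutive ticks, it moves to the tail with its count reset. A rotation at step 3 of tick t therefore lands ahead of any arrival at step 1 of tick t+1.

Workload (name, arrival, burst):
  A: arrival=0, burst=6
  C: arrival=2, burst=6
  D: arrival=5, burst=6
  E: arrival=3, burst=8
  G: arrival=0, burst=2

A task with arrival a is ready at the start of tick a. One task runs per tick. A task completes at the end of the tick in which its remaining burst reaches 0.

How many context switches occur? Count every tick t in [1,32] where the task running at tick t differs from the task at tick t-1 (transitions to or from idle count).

context switches = 10

t=0: queue=[A,G] q_used=0 → run A
t=1: queue=[A,G] q_used=1 → run A
t=2: queue=[A,G,C] q_used=2 → run A
t=3: queue=[G,C,A,E] q_used=0 → run G
t=4: queue=[G,C,A,E] q_used=1 → run G
t=5: queue=[C,A,E,D] q_used=0 → run C
t=6: queue=[C,A,E,D] q_used=1 → run C
t=7: queue=[C,A,E,D] q_used=2 → run C
t=8: queue=[A,E,D,C] q_used=0 → run A
t=9: queue=[A,E,D,C] q_used=1 → run A
t=10: queue=[A,E,D,C] q_used=2 → run A
t=11: queue=[E,D,C] q_used=0 → run E
t=12: queue=[E,D,C] q_used=1 → run E
t=13: queue=[E,D,C] q_used=2 → run E
t=14: queue=[D,C,E] q_used=0 → run D
t=15: queue=[D,C,E] q_used=1 → run D
t=16: queue=[D,C,E] q_used=2 → run D
t=17: queue=[C,E,D] q_used=0 → run C
t=18: queue=[C,E,D] q_used=1 → run C
t=19: queue=[C,E,D] q_used=2 → run C
t=20: queue=[E,D] q_used=0 → run E
t=21: queue=[E,D] q_used=1 → run E
t=22: queue=[E,D] q_used=2 → run E
t=23: queue=[D,E] q_used=0 → run D
t=24: queue=[D,E] q_used=1 → run D
t=25: queue=[D,E] q_used=2 → run D
t=26: queue=[E] q_used=0 → run E
t=27: queue=[E] q_used=1 → run E
t=28: (idle)
t=29: (idle)
t=30: (idle)
t=31: (idle)
t=32: (idle)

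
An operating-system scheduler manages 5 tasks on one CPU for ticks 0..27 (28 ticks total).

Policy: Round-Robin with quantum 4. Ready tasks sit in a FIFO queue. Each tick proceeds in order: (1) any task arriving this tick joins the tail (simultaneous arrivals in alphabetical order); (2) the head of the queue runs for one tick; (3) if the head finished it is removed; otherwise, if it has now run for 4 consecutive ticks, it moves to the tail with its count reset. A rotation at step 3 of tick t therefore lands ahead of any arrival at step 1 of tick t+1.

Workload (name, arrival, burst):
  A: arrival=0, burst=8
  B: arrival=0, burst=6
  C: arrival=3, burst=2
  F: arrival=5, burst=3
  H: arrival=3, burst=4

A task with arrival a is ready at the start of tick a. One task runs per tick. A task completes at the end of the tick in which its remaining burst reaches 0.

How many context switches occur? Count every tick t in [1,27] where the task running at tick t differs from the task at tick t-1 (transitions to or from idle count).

t=0: queue=[A,B] q_used=0 → run A
t=1: queue=[A,B] q_used=1 → run A
t=2: queue=[A,B] q_used=2 → run A
t=3: queue=[A,B,C,H] q_used=3 → run A
t=4: queue=[B,C,H,A] q_used=0 → run B
t=5: queue=[B,C,H,A,F] q_used=1 → run B
t=6: queue=[B,C,H,A,F] q_used=2 → run B
t=7: queue=[B,C,H,A,F] q_used=3 → run B
t=8: queue=[C,H,A,F,B] q_used=0 → run C
t=9: queue=[C,H,A,F,B] q_used=1 → run C
t=10: queue=[H,A,F,B] q_used=0 → run H
t=11: queue=[H,A,F,B] q_used=1 → run H
t=12: queue=[H,A,F,B] q_used=2 → run H
t=13: queue=[H,A,F,B] q_used=3 → run H
t=14: queue=[A,F,B] q_used=0 → run A
t=15: queue=[A,F,B] q_used=1 → run A
t=16: queue=[A,F,B] q_used=2 → run A
t=17: queue=[A,F,B] q_used=3 → run A
t=18: queue=[F,B] q_used=0 → run F
t=19: queue=[F,B] q_used=1 → run F
t=20: queue=[F,B] q_used=2 → run F
t=21: queue=[B] q_used=0 → run B
t=22: queue=[B] q_used=1 → run B
t=23: (idle)
t=24: (idle)
t=25: (idle)
t=26: (idle)
t=27: (idle)

context switches = 7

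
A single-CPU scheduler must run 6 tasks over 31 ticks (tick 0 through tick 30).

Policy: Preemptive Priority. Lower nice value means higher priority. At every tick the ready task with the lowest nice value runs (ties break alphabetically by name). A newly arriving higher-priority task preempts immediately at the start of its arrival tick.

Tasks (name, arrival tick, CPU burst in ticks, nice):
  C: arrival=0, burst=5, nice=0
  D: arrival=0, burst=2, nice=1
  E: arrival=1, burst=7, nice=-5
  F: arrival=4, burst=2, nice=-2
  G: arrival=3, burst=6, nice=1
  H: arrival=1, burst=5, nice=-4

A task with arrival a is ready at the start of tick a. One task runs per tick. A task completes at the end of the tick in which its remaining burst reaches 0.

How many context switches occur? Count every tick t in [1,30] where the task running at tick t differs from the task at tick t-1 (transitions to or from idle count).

t=0: ready={C,D} → run C
t=1: ready={C,D,E,H} → run E
t=2: ready={C,D,E,H} → run E
t=3: ready={C,D,E,G,H} → run E
t=4: ready={C,D,E,F,G,H} → run E
t=5: ready={C,D,E,F,G,H} → run E
t=6: ready={C,D,E,F,G,H} → run E
t=7: ready={C,D,E,F,G,H} → run E
t=8: ready={C,D,F,G,H} → run H
t=9: ready={C,D,F,G,H} → run H
t=10: ready={C,D,F,G,H} → run H
t=11: ready={C,D,F,G,H} → run H
t=12: ready={C,D,F,G,H} → run H
t=13: ready={C,D,F,G} → run F
t=14: ready={C,D,F,G} → run F
t=15: ready={C,D,G} → run C
t=16: ready={C,D,G} → run C
t=17: ready={C,D,G} → run C
t=18: ready={C,D,G} → run C
t=19: ready={D,G} → run D
t=20: ready={D,G} → run D
t=21: ready={G} → run G
t=22: ready={G} → run G
t=23: ready={G} → run G
t=24: ready={G} → run G
t=25: ready={G} → run G
t=26: ready={G} → run G
t=27: (idle)
t=28: (idle)
t=29: (idle)
t=30: (idle)

context switches = 7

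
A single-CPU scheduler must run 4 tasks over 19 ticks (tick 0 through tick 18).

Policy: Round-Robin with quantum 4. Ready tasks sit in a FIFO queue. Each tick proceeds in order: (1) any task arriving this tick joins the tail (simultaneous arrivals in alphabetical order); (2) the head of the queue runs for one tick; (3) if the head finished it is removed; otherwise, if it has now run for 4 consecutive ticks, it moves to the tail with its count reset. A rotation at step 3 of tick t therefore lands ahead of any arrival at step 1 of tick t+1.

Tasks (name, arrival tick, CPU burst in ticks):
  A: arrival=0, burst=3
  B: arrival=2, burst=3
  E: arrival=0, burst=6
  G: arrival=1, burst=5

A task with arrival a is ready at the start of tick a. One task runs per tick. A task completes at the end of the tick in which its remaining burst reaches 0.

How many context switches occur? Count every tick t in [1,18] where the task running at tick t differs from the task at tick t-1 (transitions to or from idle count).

t=0: queue=[A,E] q_used=0 → run A
t=1: queue=[A,E,G] q_used=1 → run A
t=2: queue=[A,E,G,B] q_used=2 → run A
t=3: queue=[E,G,B] q_used=0 → run E
t=4: queue=[E,G,B] q_used=1 → run E
t=5: queue=[E,G,B] q_used=2 → run E
t=6: queue=[E,G,B] q_used=3 → run E
t=7: queue=[G,B,E] q_used=0 → run G
t=8: queue=[G,B,E] q_used=1 → run G
t=9: queue=[G,B,E] q_used=2 → run G
t=10: queue=[G,B,E] q_used=3 → run G
t=11: queue=[B,E,G] q_used=0 → run B
t=12: queue=[B,E,G] q_used=1 → run B
t=13: queue=[B,E,G] q_used=2 → run B
t=14: queue=[E,G] q_used=0 → run E
t=15: queue=[E,G] q_used=1 → run E
t=16: queue=[G] q_used=0 → run G
t=17: (idle)
t=18: (idle)

context switches = 6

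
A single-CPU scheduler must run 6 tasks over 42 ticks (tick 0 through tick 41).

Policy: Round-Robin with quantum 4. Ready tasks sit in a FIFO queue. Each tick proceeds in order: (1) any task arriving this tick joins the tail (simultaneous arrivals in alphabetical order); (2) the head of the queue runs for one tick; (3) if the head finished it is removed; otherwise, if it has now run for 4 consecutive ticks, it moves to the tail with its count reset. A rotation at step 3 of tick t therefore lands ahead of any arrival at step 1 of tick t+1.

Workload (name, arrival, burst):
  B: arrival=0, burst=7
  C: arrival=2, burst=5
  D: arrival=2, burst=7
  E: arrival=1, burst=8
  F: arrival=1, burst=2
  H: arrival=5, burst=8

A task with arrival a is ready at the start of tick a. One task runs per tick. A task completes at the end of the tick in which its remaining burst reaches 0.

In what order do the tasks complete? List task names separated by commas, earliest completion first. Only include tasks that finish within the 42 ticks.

t=0: queue=[B] q_used=0 → run B
t=1: queue=[B,E,F] q_used=1 → run B
t=2: queue=[B,E,F,C,D] q_used=2 → run B
t=3: queue=[B,E,F,C,D] q_used=3 → run B
t=4: queue=[E,F,C,D,B] q_used=0 → run E
t=5: queue=[E,F,C,D,B,H] q_used=1 → run E
t=6: queue=[E,F,C,D,B,H] q_used=2 → run E
t=7: queue=[E,F,C,D,B,H] q_used=3 → run E
t=8: queue=[F,C,D,B,H,E] q_used=0 → run F
t=9: queue=[F,C,D,B,H,E] q_used=1 → run F
t=10: queue=[C,D,B,H,E] q_used=0 → run C
t=11: queue=[C,D,B,H,E] q_used=1 → run C
t=12: queue=[C,D,B,H,E] q_used=2 → run C
t=13: queue=[C,D,B,H,E] q_used=3 → run C
t=14: queue=[D,B,H,E,C] q_used=0 → run D
t=15: queue=[D,B,H,E,C] q_used=1 → run D
t=16: queue=[D,B,H,E,C] q_used=2 → run D
t=17: queue=[D,B,H,E,C] q_used=3 → run D
t=18: queue=[B,H,E,C,D] q_used=0 → run B
t=19: queue=[B,H,E,C,D] q_used=1 → run B
t=20: queue=[B,H,E,C,D] q_used=2 → run B
t=21: queue=[H,E,C,D] q_used=0 → run H
t=22: queue=[H,E,C,D] q_used=1 → run H
t=23: queue=[H,E,C,D] q_used=2 → run H
t=24: queue=[H,E,C,D] q_used=3 → run H
t=25: queue=[E,C,D,H] q_used=0 → run E
t=26: queue=[E,C,D,H] q_used=1 → run E
t=27: queue=[E,C,D,H] q_used=2 → run E
t=28: queue=[E,C,D,H] q_used=3 → run E
t=29: queue=[C,D,H] q_used=0 → run C
t=30: queue=[D,H] q_used=0 → run D
t=31: queue=[D,H] q_used=1 → run D
t=32: queue=[D,H] q_used=2 → run D
t=33: queue=[H] q_used=0 → run H
t=34: queue=[H] q_used=1 → run H
t=35: queue=[H] q_used=2 → run H
t=36: queue=[H] q_used=3 → run H
t=37: (idle)
t=38: (idle)
t=39: (idle)
t=40: (idle)
t=41: (idle)

completion order = F, B, E, C, D, H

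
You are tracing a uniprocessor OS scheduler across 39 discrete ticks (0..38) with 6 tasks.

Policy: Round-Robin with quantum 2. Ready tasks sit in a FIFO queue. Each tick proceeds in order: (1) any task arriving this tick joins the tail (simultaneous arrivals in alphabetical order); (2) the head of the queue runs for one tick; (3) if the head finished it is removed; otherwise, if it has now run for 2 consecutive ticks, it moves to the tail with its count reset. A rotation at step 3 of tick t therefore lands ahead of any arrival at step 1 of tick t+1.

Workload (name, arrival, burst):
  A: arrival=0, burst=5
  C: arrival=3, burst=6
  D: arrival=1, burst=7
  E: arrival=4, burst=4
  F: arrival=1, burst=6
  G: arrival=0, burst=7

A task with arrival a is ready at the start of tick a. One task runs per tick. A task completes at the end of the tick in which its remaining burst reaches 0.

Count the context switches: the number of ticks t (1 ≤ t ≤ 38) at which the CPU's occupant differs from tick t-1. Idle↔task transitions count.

context switches = 19

t=0: queue=[A,G] q_used=0 → run A
t=1: queue=[A,G,D,F] q_used=1 → run A
t=2: queue=[G,D,F,A] q_used=0 → run G
t=3: queue=[G,D,F,A,C] q_used=1 → run G
t=4: queue=[D,F,A,C,G,E] q_used=0 → run D
t=5: queue=[D,F,A,C,G,E] q_used=1 → run D
t=6: queue=[F,A,C,G,E,D] q_used=0 → run F
t=7: queue=[F,A,C,G,E,D] q_used=1 → run F
t=8: queue=[A,C,G,E,D,F] q_used=0 → run A
t=9: queue=[A,C,G,E,D,F] q_used=1 → run A
t=10: queue=[C,G,E,D,F,A] q_used=0 → run C
t=11: queue=[C,G,E,D,F,A] q_used=1 → run C
t=12: queue=[G,E,D,F,A,C] q_used=0 → run G
t=13: queue=[G,E,D,F,A,C] q_used=1 → run G
t=14: queue=[E,D,F,A,C,G] q_used=0 → run E
t=15: queue=[E,D,F,A,C,G] q_used=1 → run E
t=16: queue=[D,F,A,C,G,E] q_used=0 → run D
t=17: queue=[D,F,A,C,G,E] q_used=1 → run D
t=18: queue=[F,A,C,G,E,D] q_used=0 → run F
t=19: queue=[F,A,C,G,E,D] q_used=1 → run F
t=20: queue=[A,C,G,E,D,F] q_used=0 → run A
t=21: queue=[C,G,E,D,F] q_used=0 → run C
t=22: queue=[C,G,E,D,F] q_used=1 → run C
t=23: queue=[G,E,D,F,C] q_used=0 → run G
t=24: queue=[G,E,D,F,C] q_used=1 → run G
t=25: queue=[E,D,F,C,G] q_used=0 → run E
t=26: queue=[E,D,F,C,G] q_used=1 → run E
t=27: queue=[D,F,C,G] q_used=0 → run D
t=28: queue=[D,F,C,G] q_used=1 → run D
t=29: queue=[F,C,G,D] q_used=0 → run F
t=30: queue=[F,C,G,D] q_used=1 → run F
t=31: queue=[C,G,D] q_used=0 → run C
t=32: queue=[C,G,D] q_used=1 → run C
t=33: queue=[G,D] q_used=0 → run G
t=34: queue=[D] q_used=0 → run D
t=35: (idle)
t=36: (idle)
t=37: (idle)
t=38: (idle)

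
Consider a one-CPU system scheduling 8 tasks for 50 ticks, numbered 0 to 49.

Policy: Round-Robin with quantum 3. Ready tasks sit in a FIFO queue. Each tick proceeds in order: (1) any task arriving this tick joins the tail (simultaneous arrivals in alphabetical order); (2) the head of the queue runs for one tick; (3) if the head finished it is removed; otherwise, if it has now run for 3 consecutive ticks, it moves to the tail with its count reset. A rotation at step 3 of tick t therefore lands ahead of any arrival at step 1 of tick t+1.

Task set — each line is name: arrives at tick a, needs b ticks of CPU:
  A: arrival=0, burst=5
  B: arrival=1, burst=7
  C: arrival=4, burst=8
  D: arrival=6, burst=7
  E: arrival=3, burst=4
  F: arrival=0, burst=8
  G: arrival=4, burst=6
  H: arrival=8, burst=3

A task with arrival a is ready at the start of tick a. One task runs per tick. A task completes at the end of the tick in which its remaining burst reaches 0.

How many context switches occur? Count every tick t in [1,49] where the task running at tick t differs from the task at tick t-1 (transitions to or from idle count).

context switches = 19

t=0: queue=[A,F] q_used=0 → run A
t=1: queue=[A,F,B] q_used=1 → run A
t=2: queue=[A,F,B] q_used=2 → run A
t=3: queue=[F,B,A,E] q_used=0 → run F
t=4: queue=[F,B,A,E,C,G] q_used=1 → run F
t=5: queue=[F,B,A,E,C,G] q_used=2 → run F
t=6: queue=[B,A,E,C,G,F,D] q_used=0 → run B
t=7: queue=[B,A,E,C,G,F,D] q_used=1 → run B
t=8: queue=[B,A,E,C,G,F,D,H] q_used=2 → run B
t=9: queue=[A,E,C,G,F,D,H,B] q_used=0 → run A
t=10: queue=[A,E,C,G,F,D,H,B] q_used=1 → run A
t=11: queue=[E,C,G,F,D,H,B] q_used=0 → run E
t=12: queue=[E,C,G,F,D,H,B] q_used=1 → run E
t=13: queue=[E,C,G,F,D,H,B] q_used=2 → run E
t=14: queue=[C,G,F,D,H,B,E] q_used=0 → run C
t=15: queue=[C,G,F,D,H,B,E] q_used=1 → run C
t=16: queue=[C,G,F,D,H,B,E] q_used=2 → run C
t=17: queue=[G,F,D,H,B,E,C] q_used=0 → run G
t=18: queue=[G,F,D,H,B,E,C] q_used=1 → run G
t=19: queue=[G,F,D,H,B,E,C] q_used=2 → run G
t=20: queue=[F,D,H,B,E,C,G] q_used=0 → run F
t=21: queue=[F,D,H,B,E,C,G] q_used=1 → run F
t=22: queue=[F,D,H,B,E,C,G] q_used=2 → run F
t=23: queue=[D,H,B,E,C,G,F] q_used=0 → run D
t=24: queue=[D,H,B,E,C,G,F] q_used=1 → run D
t=25: queue=[D,H,B,E,C,G,F] q_used=2 → run D
t=26: queue=[H,B,E,C,G,F,D] q_used=0 → run H
t=27: queue=[H,B,E,C,G,F,D] q_used=1 → run H
t=28: queue=[H,B,E,C,G,F,D] q_used=2 → run H
t=29: queue=[B,E,C,G,F,D] q_used=0 → run B
t=30: queue=[B,E,C,G,F,D] q_used=1 → run B
t=31: queue=[B,E,C,G,F,D] q_used=2 → run B
t=32: queue=[E,C,G,F,D,B] q_used=0 → run E
t=33: queue=[C,G,F,D,B] q_used=0 → run C
t=34: queue=[C,G,F,D,B] q_used=1 → run C
t=35: queue=[C,G,F,D,B] q_used=2 → run C
t=36: queue=[G,F,D,B,C] q_used=0 → run G
t=37: queue=[G,F,D,B,C] q_used=1 → run G
t=38: queue=[G,F,D,B,C] q_used=2 → run G
t=39: queue=[F,D,B,C] q_used=0 → run F
t=40: queue=[F,D,B,C] q_used=1 → run F
t=41: queue=[D,B,C] q_used=0 → run D
t=42: queue=[D,B,C] q_used=1 → run D
t=43: queue=[D,B,C] q_used=2 → run D
t=44: queue=[B,C,D] q_used=0 → run B
t=45: queue=[C,D] q_used=0 → run C
t=46: queue=[C,D] q_used=1 → run C
t=47: queue=[D] q_used=0 → run D
t=48: (idle)
t=49: (idle)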